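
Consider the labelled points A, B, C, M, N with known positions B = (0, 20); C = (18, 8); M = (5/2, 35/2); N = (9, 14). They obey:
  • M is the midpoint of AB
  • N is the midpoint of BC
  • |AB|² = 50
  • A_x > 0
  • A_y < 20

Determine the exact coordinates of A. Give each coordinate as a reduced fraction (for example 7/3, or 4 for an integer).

1. A_x = 5  [A = 2·M−B = 2·(5/2, 35/2)−(0, 20)]
2. A_y = 15  [A = 2·M−B = 2·(5/2, 35/2)−(0, 20)]
   so A = (5, 15)

A = (5, 15)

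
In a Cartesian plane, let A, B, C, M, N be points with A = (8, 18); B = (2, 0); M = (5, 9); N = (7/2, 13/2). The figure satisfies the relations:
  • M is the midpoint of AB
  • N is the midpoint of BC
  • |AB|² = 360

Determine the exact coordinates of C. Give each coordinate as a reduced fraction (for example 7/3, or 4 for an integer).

1. C_x = 5  [C = 2·N−B = 2·(7/2, 13/2)−(2, 0)]
2. C_y = 13  [C = 2·N−B = 2·(7/2, 13/2)−(2, 0)]
   so C = (5, 13)

C = (5, 13)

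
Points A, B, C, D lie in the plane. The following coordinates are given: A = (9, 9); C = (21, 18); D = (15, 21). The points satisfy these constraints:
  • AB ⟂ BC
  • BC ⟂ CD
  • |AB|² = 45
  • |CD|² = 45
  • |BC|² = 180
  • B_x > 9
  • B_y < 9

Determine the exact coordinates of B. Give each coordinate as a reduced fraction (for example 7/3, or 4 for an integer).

B = (15, 6)

1. B_x = 15  [[BC ⟂ CD ⇒ 6x-3y-72=0] ∩ [|B−(9, 9)|²=45]]
2. B_y = 6  [[BC ⟂ CD ⇒ 6x-3y-72=0] ∩ [|B−(9, 9)|²=45]]
   so B = (15, 6)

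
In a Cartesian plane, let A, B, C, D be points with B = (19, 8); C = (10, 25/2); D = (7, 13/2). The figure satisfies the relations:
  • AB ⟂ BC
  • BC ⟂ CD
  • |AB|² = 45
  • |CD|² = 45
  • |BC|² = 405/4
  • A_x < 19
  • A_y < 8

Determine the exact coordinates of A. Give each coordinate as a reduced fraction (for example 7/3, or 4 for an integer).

A = (16, 2)

1. A_x = 16  [[AB ⟂ BC ⇒ 9x-9/2y-135=0] ∩ [|A−(19, 8)|²=45]]
2. A_y = 2  [[AB ⟂ BC ⇒ 9x-9/2y-135=0] ∩ [|A−(19, 8)|²=45]]
   so A = (16, 2)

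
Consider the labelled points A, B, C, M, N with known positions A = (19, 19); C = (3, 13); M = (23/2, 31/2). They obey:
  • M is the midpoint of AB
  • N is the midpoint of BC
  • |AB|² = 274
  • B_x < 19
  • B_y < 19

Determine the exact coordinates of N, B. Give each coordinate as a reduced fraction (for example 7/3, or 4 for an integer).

N = (7/2, 25/2)
B = (4, 12)

1. B_x = 4  [B = 2·M−A = 2·(23/2, 31/2)−(19, 19)]
2. B_y = 12  [B = 2·M−A = 2·(23/2, 31/2)−(19, 19)]
   so B = (4, 12)
3. N_x = 7/2  [2·N = B+C = (4, 12)+(3, 13)]
4. N_y = 25/2  [2·N = B+C = (4, 12)+(3, 13)]
   so N = (7/2, 25/2)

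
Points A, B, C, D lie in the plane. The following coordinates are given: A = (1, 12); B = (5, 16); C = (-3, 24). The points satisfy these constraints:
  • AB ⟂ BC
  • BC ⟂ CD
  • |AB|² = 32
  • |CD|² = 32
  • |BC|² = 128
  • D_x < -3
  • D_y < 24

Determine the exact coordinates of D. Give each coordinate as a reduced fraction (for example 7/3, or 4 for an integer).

D = (-7, 20)

1. D_x = -7  [[BC ⟂ CD ⇒ -8x+8y-216=0] ∩ [|D−(-3, 24)|²=32]]
2. D_y = 20  [[BC ⟂ CD ⇒ -8x+8y-216=0] ∩ [|D−(-3, 24)|²=32]]
   so D = (-7, 20)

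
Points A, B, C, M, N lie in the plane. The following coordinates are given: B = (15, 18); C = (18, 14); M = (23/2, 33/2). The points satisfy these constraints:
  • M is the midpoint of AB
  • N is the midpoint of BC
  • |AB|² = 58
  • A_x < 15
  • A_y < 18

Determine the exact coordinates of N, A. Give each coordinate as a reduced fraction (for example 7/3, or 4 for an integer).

N = (33/2, 16)
A = (8, 15)

1. A_x = 8  [A = 2·M−B = 2·(23/2, 33/2)−(15, 18)]
2. A_y = 15  [A = 2·M−B = 2·(23/2, 33/2)−(15, 18)]
   so A = (8, 15)
3. N_x = 33/2  [2·N = B+C = (15, 18)+(18, 14)]
4. N_y = 16  [2·N = B+C = (15, 18)+(18, 14)]
   so N = (33/2, 16)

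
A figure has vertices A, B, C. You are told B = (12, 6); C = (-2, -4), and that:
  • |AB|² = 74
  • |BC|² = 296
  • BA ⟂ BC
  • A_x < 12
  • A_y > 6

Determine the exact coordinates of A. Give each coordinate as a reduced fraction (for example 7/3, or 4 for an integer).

A = (7, 13)

1. A_x = 7  [[BA ⟂ BC ⇒ -14x-10y+228=0] ∩ [|A−(12, 6)|²=74]]
2. A_y = 13  [[BA ⟂ BC ⇒ -14x-10y+228=0] ∩ [|A−(12, 6)|²=74]]
   so A = (7, 13)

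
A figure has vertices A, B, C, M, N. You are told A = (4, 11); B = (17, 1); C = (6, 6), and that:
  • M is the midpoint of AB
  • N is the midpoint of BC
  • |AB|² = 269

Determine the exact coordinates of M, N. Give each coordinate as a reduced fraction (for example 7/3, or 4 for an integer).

1. M_x = 21/2  [2·M = A+B = (4, 11)+(17, 1)]
2. M_y = 6  [2·M = A+B = (4, 11)+(17, 1)]
   so M = (21/2, 6)
3. N_x = 23/2  [2·N = B+C = (17, 1)+(6, 6)]
4. N_y = 7/2  [2·N = B+C = (17, 1)+(6, 6)]
   so N = (23/2, 7/2)

M = (21/2, 6)
N = (23/2, 7/2)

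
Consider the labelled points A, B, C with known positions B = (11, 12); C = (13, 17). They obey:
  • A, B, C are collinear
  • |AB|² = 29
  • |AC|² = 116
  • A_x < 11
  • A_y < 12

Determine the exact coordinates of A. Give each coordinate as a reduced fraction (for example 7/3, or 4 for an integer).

A = (9, 7)

1. A_x = 9  [[A, B, C are collinear ⇒ -5x+2y+31=0] ∩ [|A−(11, 12)|²=29]]
2. A_y = 7  [[A, B, C are collinear ⇒ -5x+2y+31=0] ∩ [|A−(11, 12)|²=29]]
   so A = (9, 7)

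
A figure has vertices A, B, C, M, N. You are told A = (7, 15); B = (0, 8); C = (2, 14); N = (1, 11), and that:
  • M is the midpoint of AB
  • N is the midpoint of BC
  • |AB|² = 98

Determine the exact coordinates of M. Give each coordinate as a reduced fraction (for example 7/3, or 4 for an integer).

1. M_x = 7/2  [2·M = A+B = (7, 15)+(0, 8)]
2. M_y = 23/2  [2·M = A+B = (7, 15)+(0, 8)]
   so M = (7/2, 23/2)

M = (7/2, 23/2)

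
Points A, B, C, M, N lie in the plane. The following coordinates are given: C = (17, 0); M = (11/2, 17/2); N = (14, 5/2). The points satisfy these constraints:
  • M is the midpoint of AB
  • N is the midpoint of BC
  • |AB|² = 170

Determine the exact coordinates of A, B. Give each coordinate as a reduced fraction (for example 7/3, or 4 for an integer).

A = (0, 12)
B = (11, 5)

1. B_x = 11  [B = 2·N−C = 2·(14, 5/2)−(17, 0)]
2. B_y = 5  [B = 2·N−C = 2·(14, 5/2)−(17, 0)]
   so B = (11, 5)
3. A_x = 0  [A = 2·M−B = 2·(11/2, 17/2)−(11, 5)]
4. A_y = 12  [A = 2·M−B = 2·(11/2, 17/2)−(11, 5)]
   so A = (0, 12)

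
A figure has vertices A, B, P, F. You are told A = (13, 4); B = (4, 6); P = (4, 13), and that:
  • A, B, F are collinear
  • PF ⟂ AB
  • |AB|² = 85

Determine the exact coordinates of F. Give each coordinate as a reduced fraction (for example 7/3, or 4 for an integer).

1. F_x = 214/85  [[A, B, F are collinear ⇒ -2x-9y+62=0] ∩ [PF ⟂ AB ⇒ -9x+2y+10=0]]
2. F_y = 538/85  [[A, B, F are collinear ⇒ -2x-9y+62=0] ∩ [PF ⟂ AB ⇒ -9x+2y+10=0]]
   so F = (214/85, 538/85)

F = (214/85, 538/85)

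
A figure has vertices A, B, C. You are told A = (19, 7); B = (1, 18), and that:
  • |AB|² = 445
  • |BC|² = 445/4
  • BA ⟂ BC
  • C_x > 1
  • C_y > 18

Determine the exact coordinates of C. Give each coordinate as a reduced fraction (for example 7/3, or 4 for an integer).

C = (13/2, 27)

1. C_x = 13/2  [[BA ⟂ BC ⇒ 18x-11y+180=0] ∩ [|C−(1, 18)|²=445/4]]
2. C_y = 27  [[BA ⟂ BC ⇒ 18x-11y+180=0] ∩ [|C−(1, 18)|²=445/4]]
   so C = (13/2, 27)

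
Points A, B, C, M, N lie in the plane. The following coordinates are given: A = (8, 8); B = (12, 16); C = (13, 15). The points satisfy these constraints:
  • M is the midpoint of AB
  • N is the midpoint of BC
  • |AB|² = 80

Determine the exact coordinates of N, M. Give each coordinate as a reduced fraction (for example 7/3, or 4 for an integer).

1. M_x = 10  [2·M = A+B = (8, 8)+(12, 16)]
2. M_y = 12  [2·M = A+B = (8, 8)+(12, 16)]
   so M = (10, 12)
3. N_x = 25/2  [2·N = B+C = (12, 16)+(13, 15)]
4. N_y = 31/2  [2·N = B+C = (12, 16)+(13, 15)]
   so N = (25/2, 31/2)

N = (25/2, 31/2)
M = (10, 12)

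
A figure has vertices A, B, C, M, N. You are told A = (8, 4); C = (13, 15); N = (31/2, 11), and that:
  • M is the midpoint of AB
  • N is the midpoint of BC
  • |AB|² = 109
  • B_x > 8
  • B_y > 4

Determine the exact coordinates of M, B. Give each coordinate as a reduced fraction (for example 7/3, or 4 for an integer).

1. B_x = 18  [B = 2·N−C = 2·(31/2, 11)−(13, 15)]
2. B_y = 7  [B = 2·N−C = 2·(31/2, 11)−(13, 15)]
   so B = (18, 7)
3. M_x = 13  [2·M = A+B = (8, 4)+(18, 7)]
4. M_y = 11/2  [2·M = A+B = (8, 4)+(18, 7)]
   so M = (13, 11/2)

M = (13, 11/2)
B = (18, 7)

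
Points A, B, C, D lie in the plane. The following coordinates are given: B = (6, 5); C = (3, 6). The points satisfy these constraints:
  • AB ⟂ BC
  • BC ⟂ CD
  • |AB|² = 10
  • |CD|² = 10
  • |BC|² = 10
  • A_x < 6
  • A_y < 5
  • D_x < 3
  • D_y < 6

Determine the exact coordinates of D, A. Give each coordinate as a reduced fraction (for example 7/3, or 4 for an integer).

D = (2, 3)
A = (5, 2)

1. D_x = 2  [[BC ⟂ CD ⇒ -3x+1y+3=0] ∩ [|D−(3, 6)|²=10]]
2. D_y = 3  [[BC ⟂ CD ⇒ -3x+1y+3=0] ∩ [|D−(3, 6)|²=10]]
   so D = (2, 3)
3. A_x = 5  [[AB ⟂ BC ⇒ 3x-1y-13=0] ∩ [|A−(6, 5)|²=10]]
4. A_y = 2  [[AB ⟂ BC ⇒ 3x-1y-13=0] ∩ [|A−(6, 5)|²=10]]
   so A = (5, 2)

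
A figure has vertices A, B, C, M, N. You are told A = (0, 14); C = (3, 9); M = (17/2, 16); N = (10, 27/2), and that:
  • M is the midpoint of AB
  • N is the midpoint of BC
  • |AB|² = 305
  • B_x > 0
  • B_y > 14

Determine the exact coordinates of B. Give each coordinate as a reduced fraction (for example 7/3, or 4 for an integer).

1. B_x = 17  [B = 2·M−A = 2·(17/2, 16)−(0, 14)]
2. B_y = 18  [B = 2·M−A = 2·(17/2, 16)−(0, 14)]
   so B = (17, 18)

B = (17, 18)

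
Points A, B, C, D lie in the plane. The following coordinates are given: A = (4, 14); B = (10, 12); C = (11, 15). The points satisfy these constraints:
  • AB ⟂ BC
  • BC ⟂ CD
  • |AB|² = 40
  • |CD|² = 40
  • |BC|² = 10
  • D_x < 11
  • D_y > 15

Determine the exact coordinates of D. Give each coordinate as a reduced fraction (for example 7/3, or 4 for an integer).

D = (5, 17)

1. D_x = 5  [[BC ⟂ CD ⇒ 1x+3y-56=0] ∩ [|D−(11, 15)|²=40]]
2. D_y = 17  [[BC ⟂ CD ⇒ 1x+3y-56=0] ∩ [|D−(11, 15)|²=40]]
   so D = (5, 17)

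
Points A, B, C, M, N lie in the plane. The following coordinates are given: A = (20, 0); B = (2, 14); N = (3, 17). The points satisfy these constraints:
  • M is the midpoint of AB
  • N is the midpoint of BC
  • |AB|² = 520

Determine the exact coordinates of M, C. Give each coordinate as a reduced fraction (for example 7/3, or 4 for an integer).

M = (11, 7)
C = (4, 20)

1. M_x = 11  [2·M = A+B = (20, 0)+(2, 14)]
2. M_y = 7  [2·M = A+B = (20, 0)+(2, 14)]
   so M = (11, 7)
3. C_x = 4  [C = 2·N−B = 2·(3, 17)−(2, 14)]
4. C_y = 20  [C = 2·N−B = 2·(3, 17)−(2, 14)]
   so C = (4, 20)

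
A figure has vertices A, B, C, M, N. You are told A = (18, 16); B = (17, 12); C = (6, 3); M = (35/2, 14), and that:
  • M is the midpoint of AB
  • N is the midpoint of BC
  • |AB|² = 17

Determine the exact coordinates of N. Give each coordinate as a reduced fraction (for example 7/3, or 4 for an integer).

1. N_x = 23/2  [2·N = B+C = (17, 12)+(6, 3)]
2. N_y = 15/2  [2·N = B+C = (17, 12)+(6, 3)]
   so N = (23/2, 15/2)

N = (23/2, 15/2)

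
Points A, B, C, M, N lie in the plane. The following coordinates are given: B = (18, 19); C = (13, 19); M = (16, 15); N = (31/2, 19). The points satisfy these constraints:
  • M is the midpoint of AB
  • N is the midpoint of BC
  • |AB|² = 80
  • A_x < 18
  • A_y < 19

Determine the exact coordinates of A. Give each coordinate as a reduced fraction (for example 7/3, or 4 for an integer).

A = (14, 11)

1. A_x = 14  [A = 2·M−B = 2·(16, 15)−(18, 19)]
2. A_y = 11  [A = 2·M−B = 2·(16, 15)−(18, 19)]
   so A = (14, 11)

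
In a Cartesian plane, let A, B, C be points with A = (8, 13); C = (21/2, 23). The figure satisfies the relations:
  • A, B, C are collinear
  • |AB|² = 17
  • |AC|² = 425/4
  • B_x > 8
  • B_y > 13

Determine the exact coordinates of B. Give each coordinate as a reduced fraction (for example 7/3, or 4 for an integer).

1. B_x = 9  [[A, B, C are collinear ⇒ 10x-5/2y-95/2=0] ∩ [|B−(8, 13)|²=17]]
2. B_y = 17  [[A, B, C are collinear ⇒ 10x-5/2y-95/2=0] ∩ [|B−(8, 13)|²=17]]
   so B = (9, 17)

B = (9, 17)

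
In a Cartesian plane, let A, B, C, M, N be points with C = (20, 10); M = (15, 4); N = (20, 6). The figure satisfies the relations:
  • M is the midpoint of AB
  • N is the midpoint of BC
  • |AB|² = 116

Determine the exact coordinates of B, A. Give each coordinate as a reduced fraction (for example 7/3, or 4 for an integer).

1. B_x = 20  [B = 2·N−C = 2·(20, 6)−(20, 10)]
2. B_y = 2  [B = 2·N−C = 2·(20, 6)−(20, 10)]
   so B = (20, 2)
3. A_x = 10  [A = 2·M−B = 2·(15, 4)−(20, 2)]
4. A_y = 6  [A = 2·M−B = 2·(15, 4)−(20, 2)]
   so A = (10, 6)

B = (20, 2)
A = (10, 6)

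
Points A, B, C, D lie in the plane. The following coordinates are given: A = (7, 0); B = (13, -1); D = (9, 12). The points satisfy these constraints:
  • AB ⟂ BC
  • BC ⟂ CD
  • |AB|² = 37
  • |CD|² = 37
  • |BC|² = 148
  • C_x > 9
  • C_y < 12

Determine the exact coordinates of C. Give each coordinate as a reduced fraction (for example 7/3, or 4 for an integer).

1. C_x = 15  [[AB ⟂ BC ⇒ 6x-1y-79=0] ∩ [|C−(9, 12)|²=37]]
2. C_y = 11  [[AB ⟂ BC ⇒ 6x-1y-79=0] ∩ [|C−(9, 12)|²=37]]
   so C = (15, 11)

C = (15, 11)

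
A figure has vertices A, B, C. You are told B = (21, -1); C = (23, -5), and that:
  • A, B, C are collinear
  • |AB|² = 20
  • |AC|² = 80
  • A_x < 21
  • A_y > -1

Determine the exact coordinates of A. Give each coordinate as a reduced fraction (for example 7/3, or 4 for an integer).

1. A_x = 19  [[A, B, C are collinear ⇒ 4x+2y-82=0] ∩ [|A−(21, -1)|²=20]]
2. A_y = 3  [[A, B, C are collinear ⇒ 4x+2y-82=0] ∩ [|A−(21, -1)|²=20]]
   so A = (19, 3)

A = (19, 3)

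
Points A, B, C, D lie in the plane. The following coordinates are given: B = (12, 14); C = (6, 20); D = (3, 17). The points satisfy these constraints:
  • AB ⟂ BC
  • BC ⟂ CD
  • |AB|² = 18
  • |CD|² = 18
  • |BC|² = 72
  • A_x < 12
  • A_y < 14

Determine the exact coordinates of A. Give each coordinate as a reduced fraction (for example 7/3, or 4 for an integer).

A = (9, 11)

1. A_x = 9  [[AB ⟂ BC ⇒ 6x-6y+12=0] ∩ [|A−(12, 14)|²=18]]
2. A_y = 11  [[AB ⟂ BC ⇒ 6x-6y+12=0] ∩ [|A−(12, 14)|²=18]]
   so A = (9, 11)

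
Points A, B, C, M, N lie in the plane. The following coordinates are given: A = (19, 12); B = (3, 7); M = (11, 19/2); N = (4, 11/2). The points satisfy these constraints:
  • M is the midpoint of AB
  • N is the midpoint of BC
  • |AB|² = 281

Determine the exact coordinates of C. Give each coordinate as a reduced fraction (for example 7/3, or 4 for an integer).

C = (5, 4)

1. C_x = 5  [C = 2·N−B = 2·(4, 11/2)−(3, 7)]
2. C_y = 4  [C = 2·N−B = 2·(4, 11/2)−(3, 7)]
   so C = (5, 4)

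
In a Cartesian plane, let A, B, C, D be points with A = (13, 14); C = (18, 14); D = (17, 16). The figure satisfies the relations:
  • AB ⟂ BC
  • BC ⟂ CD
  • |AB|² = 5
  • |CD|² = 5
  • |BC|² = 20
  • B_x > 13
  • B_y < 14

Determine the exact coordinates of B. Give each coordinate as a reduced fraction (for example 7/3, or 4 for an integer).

B = (14, 12)

1. B_x = 14  [[BC ⟂ CD ⇒ 1x-2y+10=0] ∩ [|B−(13, 14)|²=5]]
2. B_y = 12  [[BC ⟂ CD ⇒ 1x-2y+10=0] ∩ [|B−(13, 14)|²=5]]
   so B = (14, 12)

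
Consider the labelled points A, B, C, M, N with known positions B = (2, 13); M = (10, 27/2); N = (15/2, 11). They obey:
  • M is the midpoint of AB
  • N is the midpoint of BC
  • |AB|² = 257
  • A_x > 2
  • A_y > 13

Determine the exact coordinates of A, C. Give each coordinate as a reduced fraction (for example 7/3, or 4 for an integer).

A = (18, 14)
C = (13, 9)

1. A_x = 18  [A = 2·M−B = 2·(10, 27/2)−(2, 13)]
2. A_y = 14  [A = 2·M−B = 2·(10, 27/2)−(2, 13)]
   so A = (18, 14)
3. C_x = 13  [C = 2·N−B = 2·(15/2, 11)−(2, 13)]
4. C_y = 9  [C = 2·N−B = 2·(15/2, 11)−(2, 13)]
   so C = (13, 9)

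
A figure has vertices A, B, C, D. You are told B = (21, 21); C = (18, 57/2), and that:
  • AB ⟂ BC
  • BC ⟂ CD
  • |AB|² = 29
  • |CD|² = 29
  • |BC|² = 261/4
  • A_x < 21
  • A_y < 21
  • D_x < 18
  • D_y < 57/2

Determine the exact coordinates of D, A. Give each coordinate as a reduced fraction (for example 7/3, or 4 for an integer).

D = (13, 53/2)
A = (16, 19)

1. D_x = 13  [[BC ⟂ CD ⇒ -3x+15/2y-639/4=0] ∩ [|D−(18, 57/2)|²=29]]
2. D_y = 53/2  [[BC ⟂ CD ⇒ -3x+15/2y-639/4=0] ∩ [|D−(18, 57/2)|²=29]]
   so D = (13, 53/2)
3. A_x = 16  [[AB ⟂ BC ⇒ 3x-15/2y+189/2=0] ∩ [|A−(21, 21)|²=29]]
4. A_y = 19  [[AB ⟂ BC ⇒ 3x-15/2y+189/2=0] ∩ [|A−(21, 21)|²=29]]
   so A = (16, 19)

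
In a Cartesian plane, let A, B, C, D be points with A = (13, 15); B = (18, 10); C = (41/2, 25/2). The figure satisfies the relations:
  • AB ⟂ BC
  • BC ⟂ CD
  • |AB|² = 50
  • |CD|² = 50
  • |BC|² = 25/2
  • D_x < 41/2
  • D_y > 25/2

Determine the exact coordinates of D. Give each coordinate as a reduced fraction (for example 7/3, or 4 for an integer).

1. D_x = 31/2  [[BC ⟂ CD ⇒ 5/2x+5/2y-165/2=0] ∩ [|D−(41/2, 25/2)|²=50]]
2. D_y = 35/2  [[BC ⟂ CD ⇒ 5/2x+5/2y-165/2=0] ∩ [|D−(41/2, 25/2)|²=50]]
   so D = (31/2, 35/2)

D = (31/2, 35/2)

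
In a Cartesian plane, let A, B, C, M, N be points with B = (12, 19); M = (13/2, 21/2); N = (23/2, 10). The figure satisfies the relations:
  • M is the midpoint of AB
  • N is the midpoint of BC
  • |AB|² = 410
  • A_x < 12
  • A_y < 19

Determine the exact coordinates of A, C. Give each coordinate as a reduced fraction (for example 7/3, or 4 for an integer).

A = (1, 2)
C = (11, 1)

1. A_x = 1  [A = 2·M−B = 2·(13/2, 21/2)−(12, 19)]
2. A_y = 2  [A = 2·M−B = 2·(13/2, 21/2)−(12, 19)]
   so A = (1, 2)
3. C_x = 11  [C = 2·N−B = 2·(23/2, 10)−(12, 19)]
4. C_y = 1  [C = 2·N−B = 2·(23/2, 10)−(12, 19)]
   so C = (11, 1)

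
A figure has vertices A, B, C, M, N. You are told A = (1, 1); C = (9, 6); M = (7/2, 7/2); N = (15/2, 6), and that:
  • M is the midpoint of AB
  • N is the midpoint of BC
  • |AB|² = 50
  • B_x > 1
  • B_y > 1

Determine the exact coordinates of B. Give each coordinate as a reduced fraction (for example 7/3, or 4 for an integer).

B = (6, 6)

1. B_x = 6  [B = 2·M−A = 2·(7/2, 7/2)−(1, 1)]
2. B_y = 6  [B = 2·M−A = 2·(7/2, 7/2)−(1, 1)]
   so B = (6, 6)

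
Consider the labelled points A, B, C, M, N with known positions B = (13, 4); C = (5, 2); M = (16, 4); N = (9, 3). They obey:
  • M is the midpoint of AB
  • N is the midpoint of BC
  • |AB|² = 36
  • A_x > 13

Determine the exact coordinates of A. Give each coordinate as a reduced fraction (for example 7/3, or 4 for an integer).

A = (19, 4)

1. A_x = 19  [A = 2·M−B = 2·(16, 4)−(13, 4)]
2. A_y = 4  [A = 2·M−B = 2·(16, 4)−(13, 4)]
   so A = (19, 4)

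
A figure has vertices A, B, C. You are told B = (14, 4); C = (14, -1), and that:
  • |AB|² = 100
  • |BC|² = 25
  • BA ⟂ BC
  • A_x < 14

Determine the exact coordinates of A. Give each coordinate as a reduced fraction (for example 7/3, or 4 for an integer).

1. A_x = 4  [[BA ⟂ BC ⇒ -5y+20=0] ∩ [|A−(14, 4)|²=100]]
2. A_y = 4  [[BA ⟂ BC ⇒ -5y+20=0] ∩ [|A−(14, 4)|²=100]]
   so A = (4, 4)

A = (4, 4)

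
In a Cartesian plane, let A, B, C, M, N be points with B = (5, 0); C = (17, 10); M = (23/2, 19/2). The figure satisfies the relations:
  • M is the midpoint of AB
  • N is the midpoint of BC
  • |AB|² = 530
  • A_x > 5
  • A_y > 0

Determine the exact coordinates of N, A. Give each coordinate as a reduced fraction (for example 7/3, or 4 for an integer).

1. A_x = 18  [A = 2·M−B = 2·(23/2, 19/2)−(5, 0)]
2. A_y = 19  [A = 2·M−B = 2·(23/2, 19/2)−(5, 0)]
   so A = (18, 19)
3. N_x = 11  [2·N = B+C = (5, 0)+(17, 10)]
4. N_y = 5  [2·N = B+C = (5, 0)+(17, 10)]
   so N = (11, 5)

N = (11, 5)
A = (18, 19)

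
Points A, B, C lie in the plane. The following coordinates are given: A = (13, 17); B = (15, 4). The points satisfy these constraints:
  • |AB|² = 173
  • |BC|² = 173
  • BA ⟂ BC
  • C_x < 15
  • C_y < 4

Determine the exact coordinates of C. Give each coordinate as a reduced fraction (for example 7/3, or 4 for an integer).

1. C_x = 2  [[BA ⟂ BC ⇒ -2x+13y-22=0] ∩ [|C−(15, 4)|²=173]]
2. C_y = 2  [[BA ⟂ BC ⇒ -2x+13y-22=0] ∩ [|C−(15, 4)|²=173]]
   so C = (2, 2)

C = (2, 2)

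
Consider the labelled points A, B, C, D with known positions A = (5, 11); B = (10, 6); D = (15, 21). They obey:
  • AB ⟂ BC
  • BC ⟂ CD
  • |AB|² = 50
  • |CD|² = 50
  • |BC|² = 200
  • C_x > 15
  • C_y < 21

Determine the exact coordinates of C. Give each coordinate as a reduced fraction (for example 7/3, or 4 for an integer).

1. C_x = 20  [[AB ⟂ BC ⇒ 5x-5y-20=0] ∩ [|C−(15, 21)|²=50]]
2. C_y = 16  [[AB ⟂ BC ⇒ 5x-5y-20=0] ∩ [|C−(15, 21)|²=50]]
   so C = (20, 16)

C = (20, 16)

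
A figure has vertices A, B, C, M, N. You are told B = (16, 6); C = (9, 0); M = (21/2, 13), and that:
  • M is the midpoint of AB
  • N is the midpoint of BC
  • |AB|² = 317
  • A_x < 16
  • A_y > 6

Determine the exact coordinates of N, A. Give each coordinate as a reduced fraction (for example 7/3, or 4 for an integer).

N = (25/2, 3)
A = (5, 20)

1. A_x = 5  [A = 2·M−B = 2·(21/2, 13)−(16, 6)]
2. A_y = 20  [A = 2·M−B = 2·(21/2, 13)−(16, 6)]
   so A = (5, 20)
3. N_x = 25/2  [2·N = B+C = (16, 6)+(9, 0)]
4. N_y = 3  [2·N = B+C = (16, 6)+(9, 0)]
   so N = (25/2, 3)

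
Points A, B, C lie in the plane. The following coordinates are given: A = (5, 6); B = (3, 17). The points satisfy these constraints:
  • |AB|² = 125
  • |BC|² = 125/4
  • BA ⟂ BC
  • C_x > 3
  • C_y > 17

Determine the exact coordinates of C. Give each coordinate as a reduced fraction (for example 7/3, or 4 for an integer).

1. C_x = 17/2  [[BA ⟂ BC ⇒ 2x-11y+181=0] ∩ [|C−(3, 17)|²=125/4]]
2. C_y = 18  [[BA ⟂ BC ⇒ 2x-11y+181=0] ∩ [|C−(3, 17)|²=125/4]]
   so C = (17/2, 18)

C = (17/2, 18)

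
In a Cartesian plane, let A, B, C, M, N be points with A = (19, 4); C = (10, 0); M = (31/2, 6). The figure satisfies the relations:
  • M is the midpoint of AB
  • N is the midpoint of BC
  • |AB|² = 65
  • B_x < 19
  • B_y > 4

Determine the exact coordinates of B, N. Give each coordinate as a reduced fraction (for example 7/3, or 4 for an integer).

B = (12, 8)
N = (11, 4)

1. B_x = 12  [B = 2·M−A = 2·(31/2, 6)−(19, 4)]
2. B_y = 8  [B = 2·M−A = 2·(31/2, 6)−(19, 4)]
   so B = (12, 8)
3. N_x = 11  [2·N = B+C = (12, 8)+(10, 0)]
4. N_y = 4  [2·N = B+C = (12, 8)+(10, 0)]
   so N = (11, 4)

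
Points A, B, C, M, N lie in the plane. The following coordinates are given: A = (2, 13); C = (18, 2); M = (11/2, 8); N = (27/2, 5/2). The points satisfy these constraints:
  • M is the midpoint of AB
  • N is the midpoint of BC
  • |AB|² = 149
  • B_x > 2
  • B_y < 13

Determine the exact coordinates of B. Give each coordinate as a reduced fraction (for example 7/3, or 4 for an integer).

1. B_x = 9  [B = 2·M−A = 2·(11/2, 8)−(2, 13)]
2. B_y = 3  [B = 2·M−A = 2·(11/2, 8)−(2, 13)]
   so B = (9, 3)

B = (9, 3)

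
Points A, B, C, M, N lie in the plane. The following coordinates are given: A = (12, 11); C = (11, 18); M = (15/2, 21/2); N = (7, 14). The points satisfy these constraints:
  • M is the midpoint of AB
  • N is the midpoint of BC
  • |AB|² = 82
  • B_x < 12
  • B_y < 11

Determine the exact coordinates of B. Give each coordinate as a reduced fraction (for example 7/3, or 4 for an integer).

B = (3, 10)

1. B_x = 3  [B = 2·M−A = 2·(15/2, 21/2)−(12, 11)]
2. B_y = 10  [B = 2·M−A = 2·(15/2, 21/2)−(12, 11)]
   so B = (3, 10)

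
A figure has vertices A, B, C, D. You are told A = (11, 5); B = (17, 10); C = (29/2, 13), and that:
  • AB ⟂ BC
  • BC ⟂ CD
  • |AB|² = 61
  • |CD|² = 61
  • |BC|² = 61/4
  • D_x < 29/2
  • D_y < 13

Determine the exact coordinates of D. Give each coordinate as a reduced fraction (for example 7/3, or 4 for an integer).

D = (17/2, 8)

1. D_x = 17/2  [[BC ⟂ CD ⇒ -5/2x+3y-11/4=0] ∩ [|D−(29/2, 13)|²=61]]
2. D_y = 8  [[BC ⟂ CD ⇒ -5/2x+3y-11/4=0] ∩ [|D−(29/2, 13)|²=61]]
   so D = (17/2, 8)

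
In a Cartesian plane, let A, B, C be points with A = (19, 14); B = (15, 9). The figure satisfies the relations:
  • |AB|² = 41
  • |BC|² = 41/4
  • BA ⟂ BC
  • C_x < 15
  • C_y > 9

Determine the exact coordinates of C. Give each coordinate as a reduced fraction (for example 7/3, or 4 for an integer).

C = (25/2, 11)

1. C_x = 25/2  [[BA ⟂ BC ⇒ 4x+5y-105=0] ∩ [|C−(15, 9)|²=41/4]]
2. C_y = 11  [[BA ⟂ BC ⇒ 4x+5y-105=0] ∩ [|C−(15, 9)|²=41/4]]
   so C = (25/2, 11)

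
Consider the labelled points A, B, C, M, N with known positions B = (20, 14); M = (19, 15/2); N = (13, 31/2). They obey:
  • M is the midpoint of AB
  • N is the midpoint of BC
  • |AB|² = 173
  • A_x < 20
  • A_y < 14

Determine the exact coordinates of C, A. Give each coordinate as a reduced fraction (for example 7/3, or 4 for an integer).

1. A_x = 18  [A = 2·M−B = 2·(19, 15/2)−(20, 14)]
2. A_y = 1  [A = 2·M−B = 2·(19, 15/2)−(20, 14)]
   so A = (18, 1)
3. C_x = 6  [C = 2·N−B = 2·(13, 31/2)−(20, 14)]
4. C_y = 17  [C = 2·N−B = 2·(13, 31/2)−(20, 14)]
   so C = (6, 17)

C = (6, 17)
A = (18, 1)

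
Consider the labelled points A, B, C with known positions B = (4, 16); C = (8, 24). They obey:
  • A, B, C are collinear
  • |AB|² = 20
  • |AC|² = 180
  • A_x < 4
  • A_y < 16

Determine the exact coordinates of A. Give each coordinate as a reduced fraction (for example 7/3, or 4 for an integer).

1. A_x = 2  [[A, B, C are collinear ⇒ -8x+4y-32=0] ∩ [|A−(4, 16)|²=20]]
2. A_y = 12  [[A, B, C are collinear ⇒ -8x+4y-32=0] ∩ [|A−(4, 16)|²=20]]
   so A = (2, 12)

A = (2, 12)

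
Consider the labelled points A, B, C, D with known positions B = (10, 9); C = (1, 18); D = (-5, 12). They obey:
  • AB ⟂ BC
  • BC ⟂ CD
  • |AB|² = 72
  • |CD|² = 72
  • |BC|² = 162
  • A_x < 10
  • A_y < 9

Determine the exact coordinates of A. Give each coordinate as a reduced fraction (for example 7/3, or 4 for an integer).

1. A_x = 4  [[AB ⟂ BC ⇒ 9x-9y-9=0] ∩ [|A−(10, 9)|²=72]]
2. A_y = 3  [[AB ⟂ BC ⇒ 9x-9y-9=0] ∩ [|A−(10, 9)|²=72]]
   so A = (4, 3)

A = (4, 3)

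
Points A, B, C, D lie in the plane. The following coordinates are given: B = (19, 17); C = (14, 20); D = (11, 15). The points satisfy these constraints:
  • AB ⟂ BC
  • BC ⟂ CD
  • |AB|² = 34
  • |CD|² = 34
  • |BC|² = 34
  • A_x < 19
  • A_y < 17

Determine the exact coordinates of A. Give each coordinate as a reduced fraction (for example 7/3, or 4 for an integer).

A = (16, 12)

1. A_x = 16  [[AB ⟂ BC ⇒ 5x-3y-44=0] ∩ [|A−(19, 17)|²=34]]
2. A_y = 12  [[AB ⟂ BC ⇒ 5x-3y-44=0] ∩ [|A−(19, 17)|²=34]]
   so A = (16, 12)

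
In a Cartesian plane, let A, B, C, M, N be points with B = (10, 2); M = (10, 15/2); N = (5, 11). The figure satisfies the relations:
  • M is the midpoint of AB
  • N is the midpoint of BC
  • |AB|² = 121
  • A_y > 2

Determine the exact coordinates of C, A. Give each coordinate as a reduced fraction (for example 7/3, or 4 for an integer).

C = (0, 20)
A = (10, 13)

1. A_x = 10  [A = 2·M−B = 2·(10, 15/2)−(10, 2)]
2. A_y = 13  [A = 2·M−B = 2·(10, 15/2)−(10, 2)]
   so A = (10, 13)
3. C_x = 0  [C = 2·N−B = 2·(5, 11)−(10, 2)]
4. C_y = 20  [C = 2·N−B = 2·(5, 11)−(10, 2)]
   so C = (0, 20)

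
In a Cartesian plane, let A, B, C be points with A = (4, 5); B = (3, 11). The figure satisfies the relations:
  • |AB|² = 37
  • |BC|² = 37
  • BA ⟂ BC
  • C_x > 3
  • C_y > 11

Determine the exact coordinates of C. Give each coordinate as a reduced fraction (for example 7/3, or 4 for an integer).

C = (9, 12)

1. C_x = 9  [[BA ⟂ BC ⇒ 1x-6y+63=0] ∩ [|C−(3, 11)|²=37]]
2. C_y = 12  [[BA ⟂ BC ⇒ 1x-6y+63=0] ∩ [|C−(3, 11)|²=37]]
   so C = (9, 12)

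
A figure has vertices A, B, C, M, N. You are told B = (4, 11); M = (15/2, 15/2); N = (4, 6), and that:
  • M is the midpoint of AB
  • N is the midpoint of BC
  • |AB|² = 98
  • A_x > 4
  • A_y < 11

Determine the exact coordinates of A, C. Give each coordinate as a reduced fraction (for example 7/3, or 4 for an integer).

1. A_x = 11  [A = 2·M−B = 2·(15/2, 15/2)−(4, 11)]
2. A_y = 4  [A = 2·M−B = 2·(15/2, 15/2)−(4, 11)]
   so A = (11, 4)
3. C_x = 4  [C = 2·N−B = 2·(4, 6)−(4, 11)]
4. C_y = 1  [C = 2·N−B = 2·(4, 6)−(4, 11)]
   so C = (4, 1)

A = (11, 4)
C = (4, 1)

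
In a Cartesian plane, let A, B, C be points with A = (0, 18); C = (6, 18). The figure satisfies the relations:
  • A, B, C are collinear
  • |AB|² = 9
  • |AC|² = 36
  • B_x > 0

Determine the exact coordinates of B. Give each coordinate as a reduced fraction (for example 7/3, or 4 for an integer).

1. B_x = 3  [[A, B, C are collinear ⇒ -6y+108=0] ∩ [|B−(0, 18)|²=9]]
2. B_y = 18  [[A, B, C are collinear ⇒ -6y+108=0] ∩ [|B−(0, 18)|²=9]]
   so B = (3, 18)

B = (3, 18)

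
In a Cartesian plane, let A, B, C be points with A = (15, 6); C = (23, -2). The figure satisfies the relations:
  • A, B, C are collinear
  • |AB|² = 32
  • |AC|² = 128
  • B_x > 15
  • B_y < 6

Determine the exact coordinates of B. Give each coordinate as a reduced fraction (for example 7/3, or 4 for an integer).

1. B_x = 19  [[A, B, C are collinear ⇒ -8x-8y+168=0] ∩ [|B−(15, 6)|²=32]]
2. B_y = 2  [[A, B, C are collinear ⇒ -8x-8y+168=0] ∩ [|B−(15, 6)|²=32]]
   so B = (19, 2)

B = (19, 2)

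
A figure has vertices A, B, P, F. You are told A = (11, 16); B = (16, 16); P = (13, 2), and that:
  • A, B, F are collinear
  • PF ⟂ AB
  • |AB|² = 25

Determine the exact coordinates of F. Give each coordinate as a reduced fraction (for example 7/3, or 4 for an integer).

1. F_x = 13  [[A, B, F are collinear ⇒ 5y-80=0] ∩ [PF ⟂ AB ⇒ 5x-65=0]]
2. F_y = 16  [[A, B, F are collinear ⇒ 5y-80=0] ∩ [PF ⟂ AB ⇒ 5x-65=0]]
   so F = (13, 16)

F = (13, 16)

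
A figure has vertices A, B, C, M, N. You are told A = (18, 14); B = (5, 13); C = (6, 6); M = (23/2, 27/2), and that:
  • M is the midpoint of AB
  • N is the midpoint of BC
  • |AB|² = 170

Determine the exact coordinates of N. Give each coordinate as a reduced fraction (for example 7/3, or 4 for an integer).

1. N_x = 11/2  [2·N = B+C = (5, 13)+(6, 6)]
2. N_y = 19/2  [2·N = B+C = (5, 13)+(6, 6)]
   so N = (11/2, 19/2)

N = (11/2, 19/2)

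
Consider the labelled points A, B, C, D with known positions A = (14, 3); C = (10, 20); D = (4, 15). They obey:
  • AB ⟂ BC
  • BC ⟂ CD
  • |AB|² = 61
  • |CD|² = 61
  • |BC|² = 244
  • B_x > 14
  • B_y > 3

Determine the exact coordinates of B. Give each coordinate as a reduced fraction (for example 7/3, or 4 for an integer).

1. B_x = 20  [[BC ⟂ CD ⇒ 6x+5y-160=0] ∩ [|B−(14, 3)|²=61]]
2. B_y = 8  [[BC ⟂ CD ⇒ 6x+5y-160=0] ∩ [|B−(14, 3)|²=61]]
   so B = (20, 8)

B = (20, 8)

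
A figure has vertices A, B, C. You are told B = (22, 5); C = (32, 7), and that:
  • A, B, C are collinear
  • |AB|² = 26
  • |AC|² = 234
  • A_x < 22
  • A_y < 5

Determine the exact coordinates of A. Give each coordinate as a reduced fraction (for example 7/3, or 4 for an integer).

A = (17, 4)

1. A_x = 17  [[A, B, C are collinear ⇒ -2x+10y-6=0] ∩ [|A−(22, 5)|²=26]]
2. A_y = 4  [[A, B, C are collinear ⇒ -2x+10y-6=0] ∩ [|A−(22, 5)|²=26]]
   so A = (17, 4)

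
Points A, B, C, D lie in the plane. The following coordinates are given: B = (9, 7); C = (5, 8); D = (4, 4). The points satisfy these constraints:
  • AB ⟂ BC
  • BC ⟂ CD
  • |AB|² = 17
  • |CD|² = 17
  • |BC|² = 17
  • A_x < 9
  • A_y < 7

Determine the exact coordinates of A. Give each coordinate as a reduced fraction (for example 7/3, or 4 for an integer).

A = (8, 3)

1. A_x = 8  [[AB ⟂ BC ⇒ 4x-1y-29=0] ∩ [|A−(9, 7)|²=17]]
2. A_y = 3  [[AB ⟂ BC ⇒ 4x-1y-29=0] ∩ [|A−(9, 7)|²=17]]
   so A = (8, 3)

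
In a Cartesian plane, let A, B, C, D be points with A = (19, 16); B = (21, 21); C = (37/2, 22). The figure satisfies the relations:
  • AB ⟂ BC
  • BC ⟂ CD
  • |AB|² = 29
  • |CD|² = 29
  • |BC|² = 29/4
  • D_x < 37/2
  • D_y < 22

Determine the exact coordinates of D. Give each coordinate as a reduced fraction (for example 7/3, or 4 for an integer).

1. D_x = 33/2  [[BC ⟂ CD ⇒ -5/2x+1y+97/4=0] ∩ [|D−(37/2, 22)|²=29]]
2. D_y = 17  [[BC ⟂ CD ⇒ -5/2x+1y+97/4=0] ∩ [|D−(37/2, 22)|²=29]]
   so D = (33/2, 17)

D = (33/2, 17)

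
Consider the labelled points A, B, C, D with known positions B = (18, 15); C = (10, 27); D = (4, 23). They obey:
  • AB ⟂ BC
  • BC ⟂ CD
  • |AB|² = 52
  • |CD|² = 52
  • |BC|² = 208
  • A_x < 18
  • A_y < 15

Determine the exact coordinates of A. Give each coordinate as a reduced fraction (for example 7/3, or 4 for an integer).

A = (12, 11)

1. A_x = 12  [[AB ⟂ BC ⇒ 8x-12y+36=0] ∩ [|A−(18, 15)|²=52]]
2. A_y = 11  [[AB ⟂ BC ⇒ 8x-12y+36=0] ∩ [|A−(18, 15)|²=52]]
   so A = (12, 11)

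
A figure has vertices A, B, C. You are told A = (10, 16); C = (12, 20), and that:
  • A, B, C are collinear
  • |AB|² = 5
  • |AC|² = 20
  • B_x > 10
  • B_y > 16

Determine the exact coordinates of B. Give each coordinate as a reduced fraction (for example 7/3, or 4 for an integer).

1. B_x = 11  [[A, B, C are collinear ⇒ 4x-2y-8=0] ∩ [|B−(10, 16)|²=5]]
2. B_y = 18  [[A, B, C are collinear ⇒ 4x-2y-8=0] ∩ [|B−(10, 16)|²=5]]
   so B = (11, 18)

B = (11, 18)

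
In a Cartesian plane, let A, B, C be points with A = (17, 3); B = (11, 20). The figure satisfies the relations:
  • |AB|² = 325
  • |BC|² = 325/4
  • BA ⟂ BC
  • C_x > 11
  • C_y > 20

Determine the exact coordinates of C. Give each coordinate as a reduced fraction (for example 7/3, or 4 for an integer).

C = (39/2, 23)

1. C_x = 39/2  [[BA ⟂ BC ⇒ 6x-17y+274=0] ∩ [|C−(11, 20)|²=325/4]]
2. C_y = 23  [[BA ⟂ BC ⇒ 6x-17y+274=0] ∩ [|C−(11, 20)|²=325/4]]
   so C = (39/2, 23)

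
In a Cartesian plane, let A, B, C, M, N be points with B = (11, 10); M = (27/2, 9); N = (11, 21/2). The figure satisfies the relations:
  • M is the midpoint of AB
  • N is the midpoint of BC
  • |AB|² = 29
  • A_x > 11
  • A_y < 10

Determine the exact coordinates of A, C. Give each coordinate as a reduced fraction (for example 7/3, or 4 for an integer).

1. A_x = 16  [A = 2·M−B = 2·(27/2, 9)−(11, 10)]
2. A_y = 8  [A = 2·M−B = 2·(27/2, 9)−(11, 10)]
   so A = (16, 8)
3. C_x = 11  [C = 2·N−B = 2·(11, 21/2)−(11, 10)]
4. C_y = 11  [C = 2·N−B = 2·(11, 21/2)−(11, 10)]
   so C = (11, 11)

A = (16, 8)
C = (11, 11)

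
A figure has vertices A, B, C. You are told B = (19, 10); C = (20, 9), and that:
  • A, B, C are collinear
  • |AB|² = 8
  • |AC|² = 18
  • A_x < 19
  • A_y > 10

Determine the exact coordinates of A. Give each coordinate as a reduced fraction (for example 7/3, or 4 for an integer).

A = (17, 12)

1. A_x = 17  [[A, B, C are collinear ⇒ 1x+1y-29=0] ∩ [|A−(19, 10)|²=8]]
2. A_y = 12  [[A, B, C are collinear ⇒ 1x+1y-29=0] ∩ [|A−(19, 10)|²=8]]
   so A = (17, 12)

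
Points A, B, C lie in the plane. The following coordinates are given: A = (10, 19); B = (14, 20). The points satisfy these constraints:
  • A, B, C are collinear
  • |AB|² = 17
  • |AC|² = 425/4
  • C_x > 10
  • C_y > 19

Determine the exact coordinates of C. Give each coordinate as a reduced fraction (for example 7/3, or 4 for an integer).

1. C_x = 20  [[A, B, C are collinear ⇒ -1x+4y-66=0] ∩ [|C−(10, 19)|²=425/4]]
2. C_y = 43/2  [[A, B, C are collinear ⇒ -1x+4y-66=0] ∩ [|C−(10, 19)|²=425/4]]
   so C = (20, 43/2)

C = (20, 43/2)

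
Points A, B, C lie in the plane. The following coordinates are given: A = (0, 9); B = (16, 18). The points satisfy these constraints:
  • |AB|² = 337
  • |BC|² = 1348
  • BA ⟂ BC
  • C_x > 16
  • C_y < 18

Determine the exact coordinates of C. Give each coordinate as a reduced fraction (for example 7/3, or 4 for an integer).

C = (34, -14)

1. C_x = 34  [[BA ⟂ BC ⇒ -16x-9y+418=0] ∩ [|C−(16, 18)|²=1348]]
2. C_y = -14  [[BA ⟂ BC ⇒ -16x-9y+418=0] ∩ [|C−(16, 18)|²=1348]]
   so C = (34, -14)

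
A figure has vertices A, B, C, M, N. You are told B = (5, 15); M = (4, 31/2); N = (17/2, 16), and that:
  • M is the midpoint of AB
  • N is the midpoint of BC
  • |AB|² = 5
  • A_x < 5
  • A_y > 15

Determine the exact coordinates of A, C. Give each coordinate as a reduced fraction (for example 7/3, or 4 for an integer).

A = (3, 16)
C = (12, 17)

1. A_x = 3  [A = 2·M−B = 2·(4, 31/2)−(5, 15)]
2. A_y = 16  [A = 2·M−B = 2·(4, 31/2)−(5, 15)]
   so A = (3, 16)
3. C_x = 12  [C = 2·N−B = 2·(17/2, 16)−(5, 15)]
4. C_y = 17  [C = 2·N−B = 2·(17/2, 16)−(5, 15)]
   so C = (12, 17)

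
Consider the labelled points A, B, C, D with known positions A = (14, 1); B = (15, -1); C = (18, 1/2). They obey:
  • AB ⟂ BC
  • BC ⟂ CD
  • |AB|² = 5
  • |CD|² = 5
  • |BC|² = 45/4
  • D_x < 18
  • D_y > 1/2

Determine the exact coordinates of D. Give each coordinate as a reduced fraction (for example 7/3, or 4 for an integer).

1. D_x = 17  [[BC ⟂ CD ⇒ 3x+3/2y-219/4=0] ∩ [|D−(18, 1/2)|²=5]]
2. D_y = 5/2  [[BC ⟂ CD ⇒ 3x+3/2y-219/4=0] ∩ [|D−(18, 1/2)|²=5]]
   so D = (17, 5/2)

D = (17, 5/2)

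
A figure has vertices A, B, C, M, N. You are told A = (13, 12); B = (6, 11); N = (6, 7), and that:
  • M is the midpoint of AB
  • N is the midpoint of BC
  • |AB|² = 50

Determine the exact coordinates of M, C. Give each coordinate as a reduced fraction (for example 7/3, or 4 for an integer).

M = (19/2, 23/2)
C = (6, 3)

1. M_x = 19/2  [2·M = A+B = (13, 12)+(6, 11)]
2. M_y = 23/2  [2·M = A+B = (13, 12)+(6, 11)]
   so M = (19/2, 23/2)
3. C_x = 6  [C = 2·N−B = 2·(6, 7)−(6, 11)]
4. C_y = 3  [C = 2·N−B = 2·(6, 7)−(6, 11)]
   so C = (6, 3)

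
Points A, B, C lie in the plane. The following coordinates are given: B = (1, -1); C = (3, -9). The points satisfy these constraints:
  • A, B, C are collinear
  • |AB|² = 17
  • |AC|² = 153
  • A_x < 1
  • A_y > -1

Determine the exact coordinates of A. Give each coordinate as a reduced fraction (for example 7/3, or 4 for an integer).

1. A_x = 0  [[A, B, C are collinear ⇒ 8x+2y-6=0] ∩ [|A−(1, -1)|²=17]]
2. A_y = 3  [[A, B, C are collinear ⇒ 8x+2y-6=0] ∩ [|A−(1, -1)|²=17]]
   so A = (0, 3)

A = (0, 3)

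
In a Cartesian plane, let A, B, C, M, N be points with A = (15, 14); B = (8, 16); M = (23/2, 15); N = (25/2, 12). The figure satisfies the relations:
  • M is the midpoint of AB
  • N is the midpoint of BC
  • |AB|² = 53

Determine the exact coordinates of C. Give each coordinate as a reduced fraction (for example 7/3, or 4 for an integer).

C = (17, 8)

1. C_x = 17  [C = 2·N−B = 2·(25/2, 12)−(8, 16)]
2. C_y = 8  [C = 2·N−B = 2·(25/2, 12)−(8, 16)]
   so C = (17, 8)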